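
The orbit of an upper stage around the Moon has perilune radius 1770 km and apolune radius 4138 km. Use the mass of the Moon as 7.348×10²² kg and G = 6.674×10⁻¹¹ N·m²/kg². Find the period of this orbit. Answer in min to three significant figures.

T ≈ 240 min

μ = GM = 6.674×10⁻¹¹ × 7.348×10²² = 4.904×10¹² m³/s².
Semi-major axis a = (r_p + r_a)/2 = (1770.0 + 4138.0)/2 = 2954.0 km = 2.954×10⁶ m.
By Kepler's third law T = 2π√(a³/μ) = 2π × 2.293×10³ = 1.441×10⁴ s.
= 240.1 min.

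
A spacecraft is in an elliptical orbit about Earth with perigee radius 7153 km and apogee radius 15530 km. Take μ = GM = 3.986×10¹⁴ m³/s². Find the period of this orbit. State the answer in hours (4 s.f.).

Semi-major axis a = (r_p + r_a)/2 = (7153.0 + 15530)/2 = 11342 km = 1.134×10⁷ m.
By Kepler's third law T = 2π√(a³/μ) = 2π × 1.913×10³ = 1.202×10⁴ s.
= 3.339 hours.

T ≈ 3.339 hours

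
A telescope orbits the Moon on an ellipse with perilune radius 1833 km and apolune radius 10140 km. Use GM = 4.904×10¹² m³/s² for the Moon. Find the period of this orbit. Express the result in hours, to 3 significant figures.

Semi-major axis a = (r_p + r_a)/2 = (1833.0 + 10140)/2 = 5986.5 km = 5.986×10⁶ m.
By Kepler's third law T = 2π√(a³/μ) = 2π × 6.614×10³ = 4.156×10⁴ s.
= 11.54 hours.

T ≈ 11.5 hours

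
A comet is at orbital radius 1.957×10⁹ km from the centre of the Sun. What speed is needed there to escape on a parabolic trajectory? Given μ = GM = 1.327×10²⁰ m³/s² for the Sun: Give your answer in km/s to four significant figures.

v_esc ≈ 11.65 km/s

r = 1.957×10⁹ km = 1.957×10¹² m.
Escape speed v_esc = √(2μ/r) = √(2 × 1.327×10²⁰ / 1.957×10¹²) = √(1.356×10⁸) = 11650 m/s.
= 11.65 km/s.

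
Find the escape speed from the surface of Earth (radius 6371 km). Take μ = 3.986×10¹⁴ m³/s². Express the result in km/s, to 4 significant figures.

v_esc ≈ 11.19 km/s

r = R = 6.371×10⁶ m.
Escape speed v_esc = √(2μ/r) = √(2 × 3.986×10¹⁴ / 6.371×10⁶) = √(1.251×10⁸) = 11190 m/s.
= 11.19 km/s.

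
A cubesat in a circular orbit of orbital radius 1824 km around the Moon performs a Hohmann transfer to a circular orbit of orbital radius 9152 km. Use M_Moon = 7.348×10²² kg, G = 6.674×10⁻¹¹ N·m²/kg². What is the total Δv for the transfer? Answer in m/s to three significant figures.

μ = GM = 6.674×10⁻¹¹ × 7.348×10²² = 4.904×10¹² m³/s².
r₁ = 1824 km = 1.824×10⁶ m.
r₂ = 9152 km = 9.152×10⁶ m.
Transfer ellipse a_t = (r₁ + r₂)/2 = 5.488×10⁶ m.
At r₁: circular v_c1 = √(μ/r₁) = 1640 m/s; transfer-perilune v_p = √[μ(2/r₁ − 1/a_t)] = 2117 m/s.
Δv₁ = v_p − v_c1 = 477.8 m/s.
At r₂: circular v_c2 = √(μ/r₂) = 732.0 m/s; transfer-apolune v_a = √[μ(2/r₂ − 1/a_t)] = 422.0 m/s.
Δv₂ = v_c2 − v_a = 310.0 m/s.
Total Δv = Δv₁ + Δv₂ = 787.8 m/s.

Δv_total ≈ 788 m/s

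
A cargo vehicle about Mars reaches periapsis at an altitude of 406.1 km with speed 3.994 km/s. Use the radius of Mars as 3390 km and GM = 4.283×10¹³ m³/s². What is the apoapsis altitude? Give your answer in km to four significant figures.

apoapsis altitude ≈ 5767 km

r_p = 3390 + 406.1 = 3796.1 km = 3.796×10⁶ m.
Specific energy ε = v²/2 − μ/r = -3.307×10⁶ J/kg, so a = −μ/(2ε) = 6.476×10⁶ m.
The apsides satisfy r_p + r_a = 2a, so the apoapsis radius is 2a − r_p = 9.157×10⁶ m = 9156.7 km.
Apoapsis altitude = 9156.7 − 3390 = 5766.7 km.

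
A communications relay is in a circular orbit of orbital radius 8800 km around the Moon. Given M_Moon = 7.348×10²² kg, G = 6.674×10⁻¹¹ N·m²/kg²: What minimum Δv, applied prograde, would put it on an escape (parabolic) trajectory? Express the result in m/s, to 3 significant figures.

μ = GM = 6.674×10⁻¹¹ × 7.348×10²² = 4.904×10¹² m³/s².
r = 8800 km = 8.800×10⁶ m.
Circular speed v_c = √(μ/r) = 746.5 m/s.
Escape speed v_esc = √(2μ/r) = √2 × v_c = 1056 m/s.
Δv = v_esc − v_c = 309.2 m/s.

Δv ≈ 309 m/s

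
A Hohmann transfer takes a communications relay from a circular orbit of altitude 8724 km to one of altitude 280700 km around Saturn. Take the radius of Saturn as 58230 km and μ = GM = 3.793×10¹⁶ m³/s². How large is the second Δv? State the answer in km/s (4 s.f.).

Δv ≈ 4.503 km/s

r₁ = 58230 + 8724 = 66954 km = 6.6954×10⁷ m.
r₂ = 58230 + 280700 = 338930 km = 3.3893×10⁸ m.
Transfer ellipse a_t = (r₁ + r₂)/2 = 2.029×10⁸ m.
At r₁: circular v_c1 = √(μ/r₁) = 23800 m/s; transfer-perikrone v_p = √[μ(2/r₁ − 1/a_t)] = 30760 m/s.
At r₂: circular v_c2 = √(μ/r₂) = 10580 m/s; transfer-apokrone v_a = √[μ(2/r₂ − 1/a_t)] = 6076 m/s.
Δv₂ = v_c2 − v_a = 4503 m/s.
= 4.503 km/s.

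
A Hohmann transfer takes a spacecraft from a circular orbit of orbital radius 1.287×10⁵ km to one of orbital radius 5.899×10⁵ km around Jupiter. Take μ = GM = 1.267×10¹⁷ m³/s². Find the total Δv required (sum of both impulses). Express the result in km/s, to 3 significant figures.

r₁ = 1.287×10⁵ km = 1.287×10⁸ m.
r₂ = 5.899×10⁵ km = 5.899×10⁸ m.
Transfer ellipse a_t = (r₁ + r₂)/2 = 3.593×10⁸ m.
At r₁: circular v_c1 = √(μ/r₁) = 31380 m/s; transfer-perijove v_p = √[μ(2/r₁ − 1/a_t)] = 40200 m/s.
Δv₁ = v_p − v_c1 = 8827 m/s.
At r₂: circular v_c2 = √(μ/r₂) = 14660 m/s; transfer-apojove v_a = √[μ(2/r₂ − 1/a_t)] = 8771 m/s.
Δv₂ = v_c2 − v_a = 5884 m/s.
Total Δv = Δv₁ + Δv₂ = 14710 m/s = 14.71 km/s.

Δv_total ≈ 14.7 km/s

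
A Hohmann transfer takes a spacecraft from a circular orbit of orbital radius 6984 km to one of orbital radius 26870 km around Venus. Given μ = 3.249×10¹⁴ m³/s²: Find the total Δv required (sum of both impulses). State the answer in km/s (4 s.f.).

Δv_total ≈ 3.017 km/s

r₁ = 6984 km = 6.984×10⁶ m.
r₂ = 26870 km = 2.687×10⁷ m.
Transfer ellipse a_t = (r₁ + r₂)/2 = 1.693×10⁷ m.
At r₁: circular v_c1 = √(μ/r₁) = 6821 m/s; transfer-periapsis v_p = √[μ(2/r₁ − 1/a_t)] = 8593 m/s.
Δv₁ = v_p − v_c1 = 1773 m/s.
At r₂: circular v_c2 = √(μ/r₂) = 3477 m/s; transfer-apoapsis v_a = √[μ(2/r₂ − 1/a_t)] = 2234 m/s.
Δv₂ = v_c2 − v_a = 1244 m/s.
Total Δv = Δv₁ + Δv₂ = 3017 m/s = 3.017 km/s.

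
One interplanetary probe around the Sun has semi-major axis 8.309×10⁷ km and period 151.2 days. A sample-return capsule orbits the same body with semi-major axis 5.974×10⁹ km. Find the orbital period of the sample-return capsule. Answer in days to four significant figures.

Kepler's third law: T² ∝ a³, so T₂ = T₁ (a₂/a₁)^(3/2).
a₂/a₁ = 71.90, (a₂/a₁)^(3/2) = 609.6.
T₂ = 151.2 × 609.6 = 92180 days.

T₂ ≈ 92180 days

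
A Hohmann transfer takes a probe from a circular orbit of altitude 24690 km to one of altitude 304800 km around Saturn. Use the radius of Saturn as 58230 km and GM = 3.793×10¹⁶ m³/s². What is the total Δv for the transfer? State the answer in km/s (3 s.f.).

Δv_total ≈ 9.89 km/s

r₁ = 58230 + 24690 = 82920 km = 8.2920×10⁷ m.
r₂ = 58230 + 304800 = 363030 km = 3.6303×10⁸ m.
Transfer ellipse a_t = (r₁ + r₂)/2 = 2.230×10⁸ m.
At r₁: circular v_c1 = √(μ/r₁) = 21390 m/s; transfer-perikrone v_p = √[μ(2/r₁ − 1/a_t)] = 27290 m/s.
Δv₁ = v_p − v_c1 = 5903 m/s.
At r₂: circular v_c2 = √(μ/r₂) = 10220 m/s; transfer-apokrone v_a = √[μ(2/r₂ − 1/a_t)] = 6233 m/s.
Δv₂ = v_c2 − v_a = 3988 m/s.
Total Δv = Δv₁ + Δv₂ = 9891 m/s = 9.891 km/s.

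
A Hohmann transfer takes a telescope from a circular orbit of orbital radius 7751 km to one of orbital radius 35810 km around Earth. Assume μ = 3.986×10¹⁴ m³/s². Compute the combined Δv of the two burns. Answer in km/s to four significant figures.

Δv_total ≈ 3.370 km/s

r₁ = 7751 km = 7.751×10⁶ m.
r₂ = 35810 km = 3.581×10⁷ m.
Transfer ellipse a_t = (r₁ + r₂)/2 = 2.178×10⁷ m.
At r₁: circular v_c1 = √(μ/r₁) = 7171 m/s; transfer-perigee v_p = √[μ(2/r₁ − 1/a_t)] = 9195 m/s.
Δv₁ = v_p − v_c1 = 2024 m/s.
At r₂: circular v_c2 = √(μ/r₂) = 3336 m/s; transfer-apogee v_a = √[μ(2/r₂ − 1/a_t)] = 1990 m/s.
Δv₂ = v_c2 − v_a = 1346 m/s.
Total Δv = Δv₁ + Δv₂ = 3370 m/s = 3.370 km/s.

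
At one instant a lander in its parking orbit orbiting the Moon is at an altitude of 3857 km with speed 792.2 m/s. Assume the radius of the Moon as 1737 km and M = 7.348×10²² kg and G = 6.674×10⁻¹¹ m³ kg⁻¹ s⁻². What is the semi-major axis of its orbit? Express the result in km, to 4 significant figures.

μ = GM = 6.674×10⁻¹¹ × 7.348×10²² = 4.904×10¹² m³/s².
r = 1737 + 3857 = 5594.0 km = 5.594×10⁶ m.
Vis-viva rearranged: 1/a = 2/r − v²/μ = 3.575×10⁻⁷ − 1.280×10⁻⁷ = 2.296×10⁻⁷ m⁻¹.
a = 4.356×10⁶ m = 4356.3 km.

a ≈ 4356 km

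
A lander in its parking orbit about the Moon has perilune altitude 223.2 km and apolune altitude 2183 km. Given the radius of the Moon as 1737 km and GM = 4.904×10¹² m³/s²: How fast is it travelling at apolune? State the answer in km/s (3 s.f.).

v ≈ 0.913 km/s

r_p = 1737 + 223.2 = 1960.2 km = 1.9602×10⁶ m.
r_a = 1737 + 2183 = 3920.0 km = 3.9200×10⁶ m.
Semi-major axis a = (r_p + r_a)/2 = 2940.1 km = 2.940×10⁶ m.
Vis-viva: v² = μ(2/r − 1/a) = 4.904×10¹² × (5.102×10⁻⁷ − 3.401×10⁻⁷) = 8.341×10⁵ m²/s².
v = 913.3 m/s = 0.9133 km/s.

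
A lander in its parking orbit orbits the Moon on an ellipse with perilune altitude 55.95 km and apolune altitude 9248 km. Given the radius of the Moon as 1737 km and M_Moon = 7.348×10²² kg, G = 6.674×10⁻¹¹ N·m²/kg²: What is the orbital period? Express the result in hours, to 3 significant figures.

μ = GM = 6.674×10⁻¹¹ × 7.348×10²² = 4.904×10¹² m³/s².
r_p = 1737 + 55.95 = 1793.0 km = 1.7930×10⁶ m.
r_a = 1737 + 9248 = 10985 km = 1.0985×10⁷ m.
Semi-major axis a = (r_p + r_a)/2 = (1793.0 + 10985)/2 = 6389.0 km = 6.389×10⁶ m.
By Kepler's third law T = 2π√(a³/μ) = 2π × 7.292×10³ = 4.582×10⁴ s.
= 12.73 hours.

T ≈ 12.7 hours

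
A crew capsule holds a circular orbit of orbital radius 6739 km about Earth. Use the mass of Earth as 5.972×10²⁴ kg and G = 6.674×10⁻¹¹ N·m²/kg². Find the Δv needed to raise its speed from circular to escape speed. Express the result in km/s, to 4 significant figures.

μ = GM = 6.674×10⁻¹¹ × 5.972×10²⁴ = 3.986×10¹⁴ m³/s².
r = 6739 km = 6.739×10⁶ m.
Circular speed v_c = √(μ/r) = 7691 m/s.
Escape speed v_esc = √(2μ/r) = √2 × v_c = 10880 m/s.
Δv = v_esc − v_c = 3186 m/s = 3.186 km/s.

Δv ≈ 3.186 km/s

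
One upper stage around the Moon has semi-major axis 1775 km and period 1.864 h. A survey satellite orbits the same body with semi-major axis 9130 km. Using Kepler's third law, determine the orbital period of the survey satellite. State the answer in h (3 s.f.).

Kepler's third law: T² ∝ a³, so T₂ = T₁ (a₂/a₁)^(3/2).
a₂/a₁ = 5.144, (a₂/a₁)^(3/2) = 11.67.
T₂ = 1.864 × 11.67 = 21.74 h.

T₂ ≈ 21.7 h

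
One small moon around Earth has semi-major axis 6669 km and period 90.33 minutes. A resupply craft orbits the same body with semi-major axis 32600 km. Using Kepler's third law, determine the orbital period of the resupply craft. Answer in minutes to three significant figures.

T₂ ≈ 976 minutes

Kepler's third law: T² ∝ a³, so T₂ = T₁ (a₂/a₁)^(3/2).
a₂/a₁ = 4.888, (a₂/a₁)^(3/2) = 10.81.
T₂ = 90.33 × 10.81 = 976.3 minutes.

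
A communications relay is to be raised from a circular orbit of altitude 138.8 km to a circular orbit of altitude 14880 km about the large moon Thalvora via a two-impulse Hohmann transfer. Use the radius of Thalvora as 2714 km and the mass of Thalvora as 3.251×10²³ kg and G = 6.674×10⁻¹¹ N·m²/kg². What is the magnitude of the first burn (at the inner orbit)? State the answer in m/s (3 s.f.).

μ = GM = 6.674×10⁻¹¹ × 3.251×10²³ = 2.170×10¹³ m³/s².
r₁ = 2714 + 138.8 = 2852.8 km = 2.8528×10⁶ m.
r₂ = 2714 + 14880 = 17594 km = 1.7594×10⁷ m.
Transfer ellipse a_t = (r₁ + r₂)/2 = 1.022×10⁷ m.
At r₁: circular v_c1 = √(μ/r₁) = 2758 m/s; transfer-periapsis v_p = √[μ(2/r₁ − 1/a_t)] = 3618 m/s.
Δv₁ = v_p − v_c1 = 860.0 m/s.

Δv ≈ 860 m/s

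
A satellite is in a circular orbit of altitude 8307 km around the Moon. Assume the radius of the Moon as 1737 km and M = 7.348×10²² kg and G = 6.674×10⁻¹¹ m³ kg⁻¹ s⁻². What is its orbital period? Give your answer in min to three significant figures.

μ = GM = 6.674×10⁻¹¹ × 7.348×10²² = 4.904×10¹² m³/s².
r = 1737 + 8307 = 10044 km = 1.0044×10⁷ m.
Kepler's third law: T = 2π√(r³/μ) = 2π√((1.004×10⁷)³ / 4.904×10¹²).
r³/μ = 2.066×10⁸ s², so T = 2π × 1.437×10⁴ = 9.032×10⁴ s.
Converting: 9.032×10⁴ s ÷ 60.00 = 1505 min.

T ≈ 1510 min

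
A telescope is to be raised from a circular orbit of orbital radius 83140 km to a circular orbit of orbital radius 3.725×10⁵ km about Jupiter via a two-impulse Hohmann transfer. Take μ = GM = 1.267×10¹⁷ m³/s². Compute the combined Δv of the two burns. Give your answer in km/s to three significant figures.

Δv_total ≈ 18.2 km/s

r₁ = 83140 km = 8.314×10⁷ m.
r₂ = 3.725×10⁵ km = 3.725×10⁸ m.
Transfer ellipse a_t = (r₁ + r₂)/2 = 2.278×10⁸ m.
At r₁: circular v_c1 = √(μ/r₁) = 39040 m/s; transfer-perijove v_p = √[μ(2/r₁ − 1/a_t)] = 49920 m/s.
Δv₁ = v_p − v_c1 = 10880 m/s.
At r₂: circular v_c2 = √(μ/r₂) = 18440 m/s; transfer-apojove v_a = √[μ(2/r₂ − 1/a_t)] = 11140 m/s.
Δv₂ = v_c2 − v_a = 7301 m/s.
Total Δv = Δv₁ + Δv₂ = 18180 m/s = 18.18 km/s.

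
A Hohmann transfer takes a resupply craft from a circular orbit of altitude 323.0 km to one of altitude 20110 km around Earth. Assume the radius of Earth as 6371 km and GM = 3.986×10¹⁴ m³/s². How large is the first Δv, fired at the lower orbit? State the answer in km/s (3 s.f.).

r₁ = 6371 + 323.0 = 6694.0 km = 6.6940×10⁶ m.
r₂ = 6371 + 20110 = 26481 km = 2.6481×10⁷ m.
Transfer ellipse a_t = (r₁ + r₂)/2 = 1.659×10⁷ m.
At r₁: circular v_c1 = √(μ/r₁) = 7717 m/s; transfer-perigee v_p = √[μ(2/r₁ − 1/a_t)] = 9750 m/s.
Δv₁ = v_p − v_c1 = 2033 m/s.
= 2.033 km/s.

Δv ≈ 2.03 km/s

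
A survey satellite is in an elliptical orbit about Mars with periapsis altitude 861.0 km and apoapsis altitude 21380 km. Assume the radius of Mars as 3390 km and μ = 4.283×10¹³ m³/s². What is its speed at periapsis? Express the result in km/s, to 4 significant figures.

v ≈ 4.147 km/s

r_p = 3390 + 861.0 = 4251.0 km = 4.2510×10⁶ m.
r_a = 3390 + 21380 = 24770 km = 2.4770×10⁷ m.
Semi-major axis a = (r_p + r_a)/2 = 14510 km = 1.451×10⁷ m.
Vis-viva: v² = μ(2/r − 1/a) = 4.283×10¹³ × (4.705×10⁻⁷ − 6.892×10⁻⁸) = 1.720×10⁷ m²/s².
v = 4147 m/s = 4.147 km/s.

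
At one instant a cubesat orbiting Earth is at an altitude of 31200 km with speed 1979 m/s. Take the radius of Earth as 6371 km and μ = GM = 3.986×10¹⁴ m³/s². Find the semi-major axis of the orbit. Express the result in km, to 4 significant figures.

a ≈ 23040 km

r = 6371 + 31200 = 37571 km = 3.757×10⁷ m.
Specific orbital energy ε = v²/2 − μ/r = (1979)²/2 − 3.986×10¹⁴/3.757×10⁷ = -8.651×10⁶ J/kg.
Since ε = −μ/(2a), a = −μ/(2ε) = 2.304×10⁷ m = 23038 km.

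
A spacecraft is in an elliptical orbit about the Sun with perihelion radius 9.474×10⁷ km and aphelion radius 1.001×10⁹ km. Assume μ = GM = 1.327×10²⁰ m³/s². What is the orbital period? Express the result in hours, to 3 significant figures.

T ≈ 61400 hours

Semi-major axis a = (r_p + r_a)/2 = (9.4740×10⁷ + 1.0010×10⁹)/2 = 5.4787×10⁸ km = 5.479×10¹¹ m.
By Kepler's third law T = 2π√(a³/μ) = 2π × 3.520×10⁷ = 2.212×10⁸ s.
= 61440 hours.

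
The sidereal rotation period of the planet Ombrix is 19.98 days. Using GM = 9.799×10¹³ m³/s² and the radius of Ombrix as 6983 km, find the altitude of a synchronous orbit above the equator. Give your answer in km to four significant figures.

h_sync ≈ 1.879×10⁵ km

T = 19.98 days = 1.726×10⁶ s.
A synchronous orbit has period T, so by Kepler's third law a = (μT²/4π²)^(1/3).
μT²/4π² = 9.799×10¹³ × (1.726×10⁶)² / 39.48 = 7.397×10²⁴ m³.
a = 1.948×10⁸ m = 1.9484×10⁵ km.
Altitude h = a − R = 1.9484×10⁵ − 6983 = 1.8786×10⁵ km.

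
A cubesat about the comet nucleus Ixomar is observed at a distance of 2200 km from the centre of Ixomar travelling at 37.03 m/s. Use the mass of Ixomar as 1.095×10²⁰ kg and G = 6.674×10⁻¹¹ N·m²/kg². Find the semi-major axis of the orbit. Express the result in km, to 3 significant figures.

μ = GM = 6.674×10⁻¹¹ × 1.095×10²⁰ = 7.308×10⁹ m³/s².
r = 2.200×10⁶ m.
Specific orbital energy ε = v²/2 − μ/r = (37.03)²/2 − 7.308×10⁹/2.200×10⁶ = -2.636×10³ J/kg.
Since ε = −μ/(2a), a = −μ/(2ε) = 1.386×10⁶ m = 1386.1 km.

a ≈ 1390 km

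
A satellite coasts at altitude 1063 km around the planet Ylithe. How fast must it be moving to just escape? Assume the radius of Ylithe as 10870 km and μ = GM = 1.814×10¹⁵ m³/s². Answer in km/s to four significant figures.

v_esc ≈ 17.44 km/s

r = 10870 + 1063 = 11933 km = 1.1933×10⁷ m.
Escape speed v_esc = √(2μ/r) = √(2 × 1.814×10¹⁵ / 1.193×10⁷) = √(3.040×10⁸) = 17440 m/s.
= 17.44 km/s.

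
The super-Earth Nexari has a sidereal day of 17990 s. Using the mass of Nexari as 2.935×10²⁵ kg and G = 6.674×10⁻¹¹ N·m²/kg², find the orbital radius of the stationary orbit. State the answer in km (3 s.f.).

μ = GM = 6.674×10⁻¹¹ × 2.935×10²⁵ = 1.959×10¹⁵ m³/s².
A synchronous orbit has period T, so by Kepler's third law a = (μT²/4π²)^(1/3).
μT²/4π² = 1.959×10¹⁵ × (1.799×10⁴)² / 39.48 = 1.606×10²² m³.
a = 2.523×10⁷ m = 25229 km.

r_sync ≈ 25200 km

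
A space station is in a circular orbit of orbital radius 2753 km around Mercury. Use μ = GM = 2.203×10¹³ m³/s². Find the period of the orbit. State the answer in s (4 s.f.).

r = 2753 km = 2.753×10⁶ m.
Kepler's third law: T = 2π√(r³/μ) = 2π√((2.753×10⁶)³ / 2.203×10¹³).
r³/μ = 9.471×10⁵ s², so T = 2π × 9.732×10² = 6.115×10³ s.

T ≈ 6115 s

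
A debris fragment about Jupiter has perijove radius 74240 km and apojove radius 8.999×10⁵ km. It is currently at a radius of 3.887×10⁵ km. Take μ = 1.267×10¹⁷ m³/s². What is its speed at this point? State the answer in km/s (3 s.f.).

Semi-major axis a = (r_p + r_a)/2 = 4.8707×10⁵ km = 4.871×10⁸ m.
Vis-viva: v² = μ(2/r − 1/a) = 1.267×10¹⁷ × (5.145×10⁻⁹ − 2.053×10⁻⁹) = 3.918×10⁸ m²/s².
v = 19790 m/s = 19.79 km/s.

v ≈ 19.8 km/s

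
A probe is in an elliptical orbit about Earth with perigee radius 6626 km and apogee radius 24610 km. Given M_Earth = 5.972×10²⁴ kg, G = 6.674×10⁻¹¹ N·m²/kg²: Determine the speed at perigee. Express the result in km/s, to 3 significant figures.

v ≈ 9.74 km/s

μ = GM = 6.674×10⁻¹¹ × 5.972×10²⁴ = 3.986×10¹⁴ m³/s².
Semi-major axis a = (r_p + r_a)/2 = 15618 km = 1.562×10⁷ m.
Vis-viva: v² = μ(2/r − 1/a) = 3.986×10¹⁴ × (3.018×10⁻⁷ − 6.403×10⁻⁸) = 9.479×10⁷ m²/s².
v = 9736 m/s = 9.736 km/s.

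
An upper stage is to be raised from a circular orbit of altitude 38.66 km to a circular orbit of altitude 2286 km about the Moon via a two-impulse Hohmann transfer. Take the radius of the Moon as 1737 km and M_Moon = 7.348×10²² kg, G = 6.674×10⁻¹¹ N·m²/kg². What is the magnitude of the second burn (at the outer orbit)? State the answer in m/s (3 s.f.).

Δv ≈ 240 m/s

μ = GM = 6.674×10⁻¹¹ × 7.348×10²² = 4.904×10¹² m³/s².
r₁ = 1737 + 38.66 = 1775.7 km = 1.7757×10⁶ m.
r₂ = 1737 + 2286 = 4023.0 km = 4.0230×10⁶ m.
Transfer ellipse a_t = (r₁ + r₂)/2 = 2.899×10⁶ m.
At r₁: circular v_c1 = √(μ/r₁) = 1662 m/s; transfer-perilune v_p = √[μ(2/r₁ − 1/a_t)] = 1958 m/s.
At r₂: circular v_c2 = √(μ/r₂) = 1104 m/s; transfer-apolune v_a = √[μ(2/r₂ − 1/a_t)] = 864.0 m/s.
Δv₂ = v_c2 − v_a = 240.0 m/s.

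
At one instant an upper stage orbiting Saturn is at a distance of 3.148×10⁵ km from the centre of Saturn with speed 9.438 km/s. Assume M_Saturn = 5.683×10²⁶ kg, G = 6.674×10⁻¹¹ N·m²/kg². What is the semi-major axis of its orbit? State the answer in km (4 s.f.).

a ≈ 2.497×10⁵ km

μ = GM = 6.674×10⁻¹¹ × 5.683×10²⁶ = 3.793×10¹⁶ m³/s².
r = 3.148×10⁸ m.
Specific orbital energy ε = v²/2 − μ/r = (9438)²/2 − 3.793×10¹⁶/3.148×10⁸ = -7.595×10⁷ J/kg.
Since ε = −μ/(2a), a = −μ/(2ε) = 2.497×10⁸ m = 2.4971×10⁵ km.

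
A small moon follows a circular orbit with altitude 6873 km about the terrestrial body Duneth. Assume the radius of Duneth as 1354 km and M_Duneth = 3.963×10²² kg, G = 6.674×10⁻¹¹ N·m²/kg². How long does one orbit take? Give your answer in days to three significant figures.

T ≈ 1.06 days

μ = GM = 6.674×10⁻¹¹ × 3.963×10²² = 2.645×10¹² m³/s².
r = 1354 + 6873 = 8227.0 km = 8.2270×10⁶ m.
Kepler's third law: T = 2π√(r³/μ) = 2π√((8.227×10⁶)³ / 2.645×10¹²).
r³/μ = 2.105×10⁸ s², so T = 2π × 1.451×10⁴ = 9.117×10⁴ s.
Converting: 9.117×10⁴ s ÷ 86400 = 1.055 days.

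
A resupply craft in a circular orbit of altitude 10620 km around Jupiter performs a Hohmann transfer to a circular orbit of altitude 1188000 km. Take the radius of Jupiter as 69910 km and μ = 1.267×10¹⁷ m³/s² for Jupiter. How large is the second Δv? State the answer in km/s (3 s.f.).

Δv ≈ 6.55 km/s

r₁ = 69910 + 10620 = 80530 km = 8.0530×10⁷ m.
r₂ = 69910 + 1188000 = 1257900 km = 1.2579×10⁹ m.
Transfer ellipse a_t = (r₁ + r₂)/2 = 6.692×10⁸ m.
At r₁: circular v_c1 = √(μ/r₁) = 39670 m/s; transfer-perijove v_p = √[μ(2/r₁ − 1/a_t)] = 54380 m/s.
At r₂: circular v_c2 = √(μ/r₂) = 10040 m/s; transfer-apojove v_a = √[μ(2/r₂ − 1/a_t)] = 3481 m/s.
Δv₂ = v_c2 − v_a = 6555 m/s.
= 6.555 km/s.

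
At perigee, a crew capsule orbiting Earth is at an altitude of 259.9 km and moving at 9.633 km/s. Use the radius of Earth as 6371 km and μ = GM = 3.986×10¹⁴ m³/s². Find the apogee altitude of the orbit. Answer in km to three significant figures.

r_p = 6371 + 259.9 = 6630.9 km = 6.631×10⁶ m.
Specific energy ε = v²/2 − μ/r = -1.372×10⁷ J/kg, so a = −μ/(2ε) = 1.453×10⁷ m.
The apsides satisfy r_p + r_a = 2a, so the apogee radius is 2a − r_p = 2.243×10⁷ m = 22432 km.
Apogee altitude = 22432 − 6371 = 16061 km.

apogee altitude ≈ 16100 km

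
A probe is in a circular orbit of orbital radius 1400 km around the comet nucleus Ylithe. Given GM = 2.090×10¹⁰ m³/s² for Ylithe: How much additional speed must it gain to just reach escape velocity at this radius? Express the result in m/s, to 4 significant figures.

Δv ≈ 50.61 m/s

r = 1400 km = 1.400×10⁶ m.
Circular speed v_c = √(μ/r) = 122.2 m/s.
Escape speed v_esc = √(2μ/r) = √2 × v_c = 172.8 m/s.
Δv = v_esc − v_c = 50.61 m/s.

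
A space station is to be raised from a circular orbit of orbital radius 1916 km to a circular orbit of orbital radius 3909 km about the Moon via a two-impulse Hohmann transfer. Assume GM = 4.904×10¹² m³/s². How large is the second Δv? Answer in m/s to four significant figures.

r₁ = 1916 km = 1.916×10⁶ m.
r₂ = 3909 km = 3.909×10⁶ m.
Transfer ellipse a_t = (r₁ + r₂)/2 = 2.912×10⁶ m.
At r₁: circular v_c1 = √(μ/r₁) = 1600 m/s; transfer-perilune v_p = √[μ(2/r₁ − 1/a_t)] = 1853 m/s.
At r₂: circular v_c2 = √(μ/r₂) = 1120 m/s; transfer-apolune v_a = √[μ(2/r₂ − 1/a_t)] = 908.5 m/s.
Δv₂ = v_c2 − v_a = 211.6 m/s.

Δv ≈ 211.6 m/s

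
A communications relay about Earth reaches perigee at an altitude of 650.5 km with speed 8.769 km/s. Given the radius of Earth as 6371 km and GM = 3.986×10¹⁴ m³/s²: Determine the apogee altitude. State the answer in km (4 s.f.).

r_p = 6371 + 650.5 = 7021.5 km = 7.022×10⁶ m.
Specific energy ε = v²/2 − μ/r = -1.832×10⁷ J/kg, so a = −μ/(2ε) = 1.088×10⁷ m.
The apsides satisfy r_p + r_a = 2a, so the apogee radius is 2a − r_p = 1.474×10⁷ m = 14735 km.
Apogee altitude = 14735 − 6371 = 8364.2 km.

apogee altitude ≈ 8364 km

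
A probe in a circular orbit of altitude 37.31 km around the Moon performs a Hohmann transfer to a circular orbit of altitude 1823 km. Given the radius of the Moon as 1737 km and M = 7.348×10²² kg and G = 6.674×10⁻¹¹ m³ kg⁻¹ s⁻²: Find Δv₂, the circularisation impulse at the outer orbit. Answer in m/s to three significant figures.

Δv ≈ 216 m/s

μ = GM = 6.674×10⁻¹¹ × 7.348×10²² = 4.904×10¹² m³/s².
r₁ = 1737 + 37.31 = 1774.3 km = 1.7743×10⁶ m.
r₂ = 1737 + 1823 = 3560.0 km = 3.5600×10⁶ m.
Transfer ellipse a_t = (r₁ + r₂)/2 = 2.667×10⁶ m.
At r₁: circular v_c1 = √(μ/r₁) = 1663 m/s; transfer-perilune v_p = √[μ(2/r₁ − 1/a_t)] = 1921 m/s.
At r₂: circular v_c2 = √(μ/r₂) = 1174 m/s; transfer-apolune v_a = √[μ(2/r₂ − 1/a_t)] = 957.3 m/s.
Δv₂ = v_c2 − v_a = 216.4 m/s.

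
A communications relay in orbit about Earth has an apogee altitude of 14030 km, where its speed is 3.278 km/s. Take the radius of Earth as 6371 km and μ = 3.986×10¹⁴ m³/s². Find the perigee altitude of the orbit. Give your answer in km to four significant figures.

perigee altitude ≈ 1367 km

r_a = 6371 + 14030 = 20401 km = 2.040×10⁷ m.
Specific energy ε = v²/2 − μ/r = -1.417×10⁷ J/kg, so a = −μ/(2ε) = 1.407×10⁷ m.
The apsides satisfy r_p + r_a = 2a, so the perigee radius is 2a − r_a = 7.738×10⁶ m = 7737.6 km.
Perigee altitude = 7737.6 − 6371 = 1366.6 km.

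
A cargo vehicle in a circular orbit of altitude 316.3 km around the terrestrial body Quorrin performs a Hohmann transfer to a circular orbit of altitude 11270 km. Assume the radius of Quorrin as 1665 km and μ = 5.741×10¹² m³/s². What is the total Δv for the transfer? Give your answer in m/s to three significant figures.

Δv_total ≈ 862 m/s

r₁ = 1665 + 316.3 = 1981.3 km = 1.9813×10⁶ m.
r₂ = 1665 + 11270 = 12935 km = 1.2935×10⁷ m.
Transfer ellipse a_t = (r₁ + r₂)/2 = 7.458×10⁶ m.
At r₁: circular v_c1 = √(μ/r₁) = 1702 m/s; transfer-periapsis v_p = √[μ(2/r₁ − 1/a_t)] = 2242 m/s.
Δv₁ = v_p − v_c1 = 539.5 m/s.
At r₂: circular v_c2 = √(μ/r₂) = 666.2 m/s; transfer-apoapsis v_a = √[μ(2/r₂ − 1/a_t)] = 343.4 m/s.
Δv₂ = v_c2 − v_a = 322.8 m/s.
Total Δv = Δv₁ + Δv₂ = 862.3 m/s.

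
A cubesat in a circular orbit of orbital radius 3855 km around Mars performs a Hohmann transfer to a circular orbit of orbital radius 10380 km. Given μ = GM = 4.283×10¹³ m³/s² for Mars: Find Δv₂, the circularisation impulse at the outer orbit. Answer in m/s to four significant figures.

r₁ = 3855 km = 3.855×10⁶ m.
r₂ = 10380 km = 1.038×10⁷ m.
Transfer ellipse a_t = (r₁ + r₂)/2 = 7.118×10⁶ m.
At r₁: circular v_c1 = √(μ/r₁) = 3333 m/s; transfer-periapsis v_p = √[μ(2/r₁ − 1/a_t)] = 4025 m/s.
At r₂: circular v_c2 = √(μ/r₂) = 2031 m/s; transfer-apoapsis v_a = √[μ(2/r₂ − 1/a_t)] = 1495 m/s.
Δv₂ = v_c2 − v_a = 536.4 m/s.

Δv ≈ 536.4 m/s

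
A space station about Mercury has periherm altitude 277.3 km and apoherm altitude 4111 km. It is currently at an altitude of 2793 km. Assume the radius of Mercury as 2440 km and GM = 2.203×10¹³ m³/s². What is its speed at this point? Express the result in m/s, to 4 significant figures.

r_p = 2440 + 277.3 = 2717.3 km = 2.7173×10⁶ m.
r_a = 2440 + 4111 = 6551.0 km = 6.5510×10⁶ m.
r = 2440 + 2793 = 5233.0 km = 5.233×10⁶ m.
Semi-major axis a = (r_p + r_a)/2 = 4634.1 km = 4.634×10⁶ m.
Vis-viva: v² = μ(2/r − 1/a) = 2.203×10¹³ × (3.822×10⁻⁷ − 2.158×10⁻⁷) = 3.666×10⁶ m²/s².
v = 1915 m/s.

v ≈ 1915 m/s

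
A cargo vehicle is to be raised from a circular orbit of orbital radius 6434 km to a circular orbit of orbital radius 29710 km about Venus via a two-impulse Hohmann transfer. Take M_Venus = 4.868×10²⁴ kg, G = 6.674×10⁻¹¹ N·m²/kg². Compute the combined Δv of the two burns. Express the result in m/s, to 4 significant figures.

Δv_total ≈ 3339 m/s

μ = GM = 6.674×10⁻¹¹ × 4.868×10²⁴ = 3.249×10¹⁴ m³/s².
r₁ = 6434 km = 6.434×10⁶ m.
r₂ = 29710 km = 2.971×10⁷ m.
Transfer ellipse a_t = (r₁ + r₂)/2 = 1.807×10⁷ m.
At r₁: circular v_c1 = √(μ/r₁) = 7106 m/s; transfer-periapsis v_p = √[μ(2/r₁ − 1/a_t)] = 9111 m/s.
Δv₁ = v_p − v_c1 = 2005 m/s.
At r₂: circular v_c2 = √(μ/r₂) = 3307 m/s; transfer-apoapsis v_a = √[μ(2/r₂ − 1/a_t)] = 1973 m/s.
Δv₂ = v_c2 − v_a = 1334 m/s.
Total Δv = Δv₁ + Δv₂ = 3339 m/s.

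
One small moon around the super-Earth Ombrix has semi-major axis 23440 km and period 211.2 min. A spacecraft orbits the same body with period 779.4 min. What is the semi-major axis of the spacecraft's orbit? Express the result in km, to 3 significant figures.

Kepler's third law: a³ ∝ T², so a₂ = a₁ (T₂/T₁)^(2/3).
T₂/T₁ = 3.690, (T₂/T₁)^(2/3) = 2.388.
a₂ = 23440 × 2.388 = 55980 km.

a₂ ≈ 56000 km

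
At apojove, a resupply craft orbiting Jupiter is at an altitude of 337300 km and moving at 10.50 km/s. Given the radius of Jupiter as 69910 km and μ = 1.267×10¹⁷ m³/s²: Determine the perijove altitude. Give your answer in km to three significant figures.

perijove altitude ≈ 17800 km

r_a = 69910 + 337300 = 4.0721×10⁵ km = 4.072×10⁸ m.
Specific energy ε = v²/2 − μ/r = -2.560×10⁸ J/kg, so a = −μ/(2ε) = 2.474×10⁸ m.
The apsides satisfy r_p + r_a = 2a, so the perijove radius is 2a − r_a = 8.768×10⁷ m = 87680 km.
Perijove altitude = 87680 − 69910 = 17770 km.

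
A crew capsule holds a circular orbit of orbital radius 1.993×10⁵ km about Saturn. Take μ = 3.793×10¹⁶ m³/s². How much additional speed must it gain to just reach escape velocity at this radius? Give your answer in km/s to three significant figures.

Δv ≈ 5.71 km/s

r = 1.993×10⁵ km = 1.993×10⁸ m.
Circular speed v_c = √(μ/r) = 13800 m/s.
Escape speed v_esc = √(2μ/r) = √2 × v_c = 19510 m/s.
Δv = v_esc − v_c = 5714 m/s = 5.714 km/s.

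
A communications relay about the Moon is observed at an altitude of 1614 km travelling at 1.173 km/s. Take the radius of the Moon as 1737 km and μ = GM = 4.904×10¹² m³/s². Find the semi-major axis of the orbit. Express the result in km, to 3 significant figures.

r = 1737 + 1614 = 3351.0 km = 3.351×10⁶ m.
Specific orbital energy ε = v²/2 − μ/r = (1173)²/2 − 4.904×10¹²/3.351×10⁶ = -7.755×10⁵ J/kg.
Since ε = −μ/(2a), a = −μ/(2ε) = 3.162×10⁶ m = 3161.9 km.

a ≈ 3160 km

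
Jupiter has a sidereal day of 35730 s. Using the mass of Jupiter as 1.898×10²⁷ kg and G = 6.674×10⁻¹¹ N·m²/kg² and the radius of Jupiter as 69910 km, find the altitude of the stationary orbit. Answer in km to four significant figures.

μ = GM = 6.674×10⁻¹¹ × 1.898×10²⁷ = 1.267×10¹⁷ m³/s².
A synchronous orbit has period T, so by Kepler's third law a = (μT²/4π²)^(1/3).
μT²/4π² = 1.267×10¹⁷ × (3.573×10⁴)² / 39.48 = 4.096×10²⁴ m³.
a = 1.600×10⁸ m = 1.6000×10⁵ km.
Altitude h = a − R = 1.6000×10⁵ − 69910 = 90094 km.

h_sync ≈ 90090 km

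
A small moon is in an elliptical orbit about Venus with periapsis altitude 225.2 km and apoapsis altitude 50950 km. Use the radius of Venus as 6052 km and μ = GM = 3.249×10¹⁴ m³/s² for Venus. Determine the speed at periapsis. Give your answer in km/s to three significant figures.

v ≈ 9.66 km/s

r_p = 6052 + 225.2 = 6277.2 km = 6.2772×10⁶ m.
r_a = 6052 + 50950 = 57002 km = 5.7002×10⁷ m.
Semi-major axis a = (r_p + r_a)/2 = 31640 km = 3.164×10⁷ m.
Vis-viva: v² = μ(2/r − 1/a) = 3.249×10¹⁴ × (3.186×10⁻⁷ − 3.161×10⁻⁸) = 9.325×10⁷ m²/s².
v = 9657 m/s = 9.657 km/s.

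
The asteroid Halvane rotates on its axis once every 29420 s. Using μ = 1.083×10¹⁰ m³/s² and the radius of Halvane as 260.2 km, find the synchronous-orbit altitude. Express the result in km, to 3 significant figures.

h_sync ≈ 359 km

A synchronous orbit has period T, so by Kepler's third law a = (μT²/4π²)^(1/3).
μT²/4π² = 1.083×10¹⁰ × (2.942×10⁴)² / 39.48 = 2.374×10¹⁷ m³.
a = 6.192×10⁵ m = 619.23 km.
Altitude h = a − R = 619.23 − 260.2 = 359.03 km.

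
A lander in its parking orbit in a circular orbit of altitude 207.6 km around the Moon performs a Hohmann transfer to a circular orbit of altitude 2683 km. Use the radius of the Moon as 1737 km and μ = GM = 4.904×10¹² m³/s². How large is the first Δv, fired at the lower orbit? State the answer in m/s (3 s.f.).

Δv ≈ 284 m/s

r₁ = 1737 + 207.6 = 1944.6 km = 1.9446×10⁶ m.
r₂ = 1737 + 2683 = 4420.0 km = 4.4200×10⁶ m.
Transfer ellipse a_t = (r₁ + r₂)/2 = 3.182×10⁶ m.
At r₁: circular v_c1 = √(μ/r₁) = 1588 m/s; transfer-perilune v_p = √[μ(2/r₁ − 1/a_t)] = 1872 m/s.
Δv₁ = v_p − v_c1 = 283.5 m/s.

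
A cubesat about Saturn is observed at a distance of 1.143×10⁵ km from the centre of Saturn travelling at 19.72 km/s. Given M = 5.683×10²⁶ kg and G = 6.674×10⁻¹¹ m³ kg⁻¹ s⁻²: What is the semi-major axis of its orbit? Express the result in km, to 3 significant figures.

μ = GM = 6.674×10⁻¹¹ × 5.683×10²⁶ = 3.793×10¹⁶ m³/s².
r = 1.143×10⁸ m.
Vis-viva rearranged: 1/a = 2/r − v²/μ = 1.750×10⁻⁸ − 1.025×10⁻⁸ = 7.245×10⁻⁹ m⁻¹.
a = 1.380×10⁸ m = 1.3803×10⁵ km.

a ≈ 1.38×10⁵ km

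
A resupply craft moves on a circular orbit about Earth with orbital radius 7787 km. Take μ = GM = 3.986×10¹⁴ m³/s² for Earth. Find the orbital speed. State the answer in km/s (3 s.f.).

r = 7787 km = 7.787×10⁶ m.
For a circular orbit v = √(μ/r) = √(3.986×10¹⁴ / 7.787×10⁶) = √(5.119×10⁷) = 7155 m/s.
That is 7.155 km/s.

v ≈ 7.15 km/s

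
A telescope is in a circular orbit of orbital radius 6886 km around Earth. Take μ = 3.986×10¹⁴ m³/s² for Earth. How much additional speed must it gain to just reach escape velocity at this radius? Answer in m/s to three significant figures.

Δv ≈ 3150 m/s

r = 6886 km = 6.886×10⁶ m.
Circular speed v_c = √(μ/r) = 7608 m/s.
Escape speed v_esc = √(2μ/r) = √2 × v_c = 10760 m/s.
Δv = v_esc − v_c = 3151 m/s.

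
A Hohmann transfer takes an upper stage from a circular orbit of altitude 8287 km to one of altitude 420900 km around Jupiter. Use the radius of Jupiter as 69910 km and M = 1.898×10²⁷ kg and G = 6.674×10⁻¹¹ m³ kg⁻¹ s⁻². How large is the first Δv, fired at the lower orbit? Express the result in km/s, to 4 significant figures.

μ = GM = 6.674×10⁻¹¹ × 1.898×10²⁷ = 1.267×10¹⁷ m³/s².
r₁ = 69910 + 8287 = 78197 km = 7.8197×10⁷ m.
r₂ = 69910 + 420900 = 490810 km = 4.9081×10⁸ m.
Transfer ellipse a_t = (r₁ + r₂)/2 = 2.845×10⁸ m.
At r₁: circular v_c1 = √(μ/r₁) = 40250 m/s; transfer-perijove v_p = √[μ(2/r₁ − 1/a_t)] = 52860 m/s.
Δv₁ = v_p − v_c1 = 12620 m/s.
= 12.62 km/s.

Δv ≈ 12.62 km/s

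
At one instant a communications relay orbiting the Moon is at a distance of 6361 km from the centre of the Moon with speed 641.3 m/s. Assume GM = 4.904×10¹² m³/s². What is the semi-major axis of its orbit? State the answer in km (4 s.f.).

r = 6.361×10⁶ m.
Specific orbital energy ε = v²/2 − μ/r = (641.3)²/2 − 4.904×10¹²/6.361×10⁶ = -5.653×10⁵ J/kg.
Since ε = −μ/(2a), a = −μ/(2ε) = 4.337×10⁶ m = 4337.4 km.

a ≈ 4337 km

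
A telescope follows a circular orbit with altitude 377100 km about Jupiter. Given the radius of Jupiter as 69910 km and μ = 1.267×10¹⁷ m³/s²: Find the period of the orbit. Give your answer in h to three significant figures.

r = 69910 + 377100 = 447010 km = 4.4701×10⁸ m.
Kepler's third law: T = 2π√(r³/μ) = 2π√((4.470×10⁸)³ / 1.267×10¹⁷).
r³/μ = 7.050×10⁸ s², so T = 2π × 2.655×10⁴ = 1.668×10⁵ s.
Converting: 1.668×10⁵ s ÷ 3600 = 46.34 h.

T ≈ 46.3 h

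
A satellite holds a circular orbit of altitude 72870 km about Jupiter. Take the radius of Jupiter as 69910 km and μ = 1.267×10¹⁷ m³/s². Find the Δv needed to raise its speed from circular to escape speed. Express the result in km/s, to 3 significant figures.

Δv ≈ 12.3 km/s

r = 69910 + 72870 = 142780 km = 1.4278×10⁸ m.
Circular speed v_c = √(μ/r) = 29790 m/s.
Escape speed v_esc = √(2μ/r) = √2 × v_c = 42130 m/s.
Δv = v_esc − v_c = 12340 m/s = 12.34 km/s.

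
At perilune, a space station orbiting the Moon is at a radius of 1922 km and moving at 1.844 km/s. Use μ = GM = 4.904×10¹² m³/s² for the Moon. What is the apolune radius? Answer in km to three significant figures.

apolune radius ≈ 3840 km

r_p = 1.922×10⁶ m.
Specific energy ε = v²/2 − μ/r = -8.513×10⁵ J/kg, so a = −μ/(2ε) = 2.880×10⁶ m.
The apsides satisfy r_p + r_a = 2a, so the apolune radius is 2a − r_p = 3.838×10⁶ m = 3838.3 km.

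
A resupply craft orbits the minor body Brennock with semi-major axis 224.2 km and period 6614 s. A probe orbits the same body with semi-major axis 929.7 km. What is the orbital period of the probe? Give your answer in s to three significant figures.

T₂ ≈ 55900 s

Kepler's third law: T² ∝ a³, so T₂ = T₁ (a₂/a₁)^(3/2).
a₂/a₁ = 4.147, (a₂/a₁)^(3/2) = 8.444.
T₂ = 6614 × 8.444 = 55850 s.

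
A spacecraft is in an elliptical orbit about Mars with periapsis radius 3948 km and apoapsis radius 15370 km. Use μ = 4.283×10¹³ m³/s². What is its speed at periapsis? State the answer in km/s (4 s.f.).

Semi-major axis a = (r_p + r_a)/2 = 9659.0 km = 9.659×10⁶ m.
Vis-viva: v² = μ(2/r − 1/a) = 4.283×10¹³ × (5.066×10⁻⁷ − 1.035×10⁻⁷) = 1.726×10⁷ m²/s².
v = 4155 m/s = 4.155 km/s.

v ≈ 4.155 km/s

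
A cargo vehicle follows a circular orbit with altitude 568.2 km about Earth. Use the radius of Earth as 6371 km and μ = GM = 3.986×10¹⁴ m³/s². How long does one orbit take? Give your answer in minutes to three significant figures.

r = 6371 + 568.2 = 6939.2 km = 6.9392×10⁶ m.
Kepler's third law: T = 2π√(r³/μ) = 2π√((6.939×10⁶)³ / 3.986×10¹⁴).
r³/μ = 8.383×10⁵ s², so T = 2π × 9.156×10² = 5.753×10³ s.
Converting: 5.753×10³ s ÷ 60.00 = 95.88 minutes.

T ≈ 95.9 minutes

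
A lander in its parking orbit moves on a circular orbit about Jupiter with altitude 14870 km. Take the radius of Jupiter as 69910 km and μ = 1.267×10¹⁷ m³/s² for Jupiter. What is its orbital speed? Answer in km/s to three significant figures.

r = 69910 + 14870 = 84780 km = 8.4780×10⁷ m.
For a circular orbit v = √(μ/r) = √(1.267×10¹⁷ / 8.478×10⁷) = √(1.494×10⁹) = 38660 m/s.
That is 38.66 km/s.

v ≈ 38.7 km/s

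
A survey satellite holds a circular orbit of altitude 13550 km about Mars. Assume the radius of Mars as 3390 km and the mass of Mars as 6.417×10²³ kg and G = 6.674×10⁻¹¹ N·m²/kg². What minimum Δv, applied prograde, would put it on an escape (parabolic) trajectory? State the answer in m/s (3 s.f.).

μ = GM = 6.674×10⁻¹¹ × 6.417×10²³ = 4.283×10¹³ m³/s².
r = 3390 + 13550 = 16940 km = 1.6940×10⁷ m.
Circular speed v_c = √(μ/r) = 1590 m/s.
Escape speed v_esc = √(2μ/r) = √2 × v_c = 2249 m/s.
Δv = v_esc − v_c = 658.6 m/s.

Δv ≈ 659 m/s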